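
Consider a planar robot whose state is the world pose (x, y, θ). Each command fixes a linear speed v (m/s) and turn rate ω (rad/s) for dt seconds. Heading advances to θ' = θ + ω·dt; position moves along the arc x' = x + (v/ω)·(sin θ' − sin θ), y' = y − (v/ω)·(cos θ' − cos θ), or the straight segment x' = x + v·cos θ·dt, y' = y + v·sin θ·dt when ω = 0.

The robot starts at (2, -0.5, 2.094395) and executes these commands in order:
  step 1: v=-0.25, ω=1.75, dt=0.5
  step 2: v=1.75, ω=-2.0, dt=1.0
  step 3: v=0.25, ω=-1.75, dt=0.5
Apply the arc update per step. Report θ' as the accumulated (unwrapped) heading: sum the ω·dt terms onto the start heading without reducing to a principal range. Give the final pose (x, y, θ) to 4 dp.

step 1: θ'=2.9694 (R=-0.1429) → pose (2.0992, -0.5693, 2.9694)
step 2: θ'=0.9694 (R=-0.8750) → pose (1.5277, 0.7878, 0.9694)
step 3: θ'=0.0944 (R=-0.1429) → pose (1.6320, 0.8492, 0.0944)

(1.6320, 0.8492, 0.0944)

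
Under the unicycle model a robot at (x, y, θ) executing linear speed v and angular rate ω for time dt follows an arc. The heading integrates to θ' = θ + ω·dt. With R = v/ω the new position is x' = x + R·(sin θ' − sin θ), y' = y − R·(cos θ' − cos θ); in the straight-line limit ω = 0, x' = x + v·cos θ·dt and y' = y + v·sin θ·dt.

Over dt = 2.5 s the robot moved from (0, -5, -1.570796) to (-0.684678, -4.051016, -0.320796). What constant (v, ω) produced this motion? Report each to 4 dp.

Δθ = -0.320796 − -1.570796 = 1.250000
ω = Δθ/dt = 1.250000/2.5 = 0.5000
R = −Δy/(cos θ' − cos θ) = -1.0000
v = R·ω = -1.0000·0.5000 = -0.5000

v = -0.5000, ω = 0.5000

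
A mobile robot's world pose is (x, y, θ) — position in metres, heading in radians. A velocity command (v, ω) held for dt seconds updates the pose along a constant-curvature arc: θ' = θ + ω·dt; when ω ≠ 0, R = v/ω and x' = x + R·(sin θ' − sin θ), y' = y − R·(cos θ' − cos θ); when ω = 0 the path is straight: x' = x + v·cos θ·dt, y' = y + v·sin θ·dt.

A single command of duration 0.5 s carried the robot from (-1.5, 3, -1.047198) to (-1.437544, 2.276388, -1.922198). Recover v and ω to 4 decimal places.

v = 1.5000, ω = -1.7500

Δθ = -1.922198 − -1.047198 = -0.875000
ω = Δθ/dt = -0.875000/0.5 = -1.7500
R = −Δy/(cos θ' − cos θ) = -0.8571
v = R·ω = -0.8571·-1.7500 = 1.5000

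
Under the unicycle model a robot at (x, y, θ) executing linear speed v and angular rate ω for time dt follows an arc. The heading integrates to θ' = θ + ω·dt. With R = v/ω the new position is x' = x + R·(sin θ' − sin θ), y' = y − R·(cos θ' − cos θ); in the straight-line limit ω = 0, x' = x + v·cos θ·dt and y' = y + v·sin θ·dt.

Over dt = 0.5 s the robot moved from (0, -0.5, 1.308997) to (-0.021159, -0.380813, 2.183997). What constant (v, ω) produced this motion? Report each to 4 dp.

v = 0.2500, ω = 1.7500

Δθ = 2.183997 − 1.308997 = 0.875000
ω = Δθ/dt = 0.875000/0.5 = 1.7500
R = −Δy/(cos θ' − cos θ) = 0.1429
v = R·ω = 0.1429·1.7500 = 0.2500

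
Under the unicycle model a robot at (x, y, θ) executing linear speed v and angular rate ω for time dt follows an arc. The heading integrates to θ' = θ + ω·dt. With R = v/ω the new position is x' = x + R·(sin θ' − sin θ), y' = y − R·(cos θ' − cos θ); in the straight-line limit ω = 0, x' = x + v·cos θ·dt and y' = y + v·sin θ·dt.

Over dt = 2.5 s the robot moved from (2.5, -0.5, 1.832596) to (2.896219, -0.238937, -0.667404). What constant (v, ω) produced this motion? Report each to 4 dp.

v = 0.2500, ω = -1.0000

Δθ = -0.667404 − 1.832596 = -2.500000
ω = Δθ/dt = -2.500000/2.5 = -1.0000
R = Δx/(sin θ' − sin θ) = -0.2500
v = R·ω = -0.2500·-1.0000 = 0.2500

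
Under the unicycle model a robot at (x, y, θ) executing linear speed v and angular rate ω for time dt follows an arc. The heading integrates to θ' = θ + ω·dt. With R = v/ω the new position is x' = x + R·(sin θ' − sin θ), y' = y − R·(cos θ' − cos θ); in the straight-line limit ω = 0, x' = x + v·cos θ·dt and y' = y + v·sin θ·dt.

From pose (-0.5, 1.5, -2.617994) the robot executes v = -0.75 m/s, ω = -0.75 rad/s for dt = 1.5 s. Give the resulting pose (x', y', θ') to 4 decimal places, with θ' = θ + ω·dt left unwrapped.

θ' = -2.6180 + -0.75·1.5 = -3.7430
R = v/ω = -0.75/-0.75 = 1.0000
x' = -0.5 + 1.0000·(sin -3.7430 − sin -2.6180) = 0.5658
y' = 1.5 − 1.0000·(cos -3.7430 − cos -2.6180) = 1.4585

(0.5658, 1.4585, -3.7430)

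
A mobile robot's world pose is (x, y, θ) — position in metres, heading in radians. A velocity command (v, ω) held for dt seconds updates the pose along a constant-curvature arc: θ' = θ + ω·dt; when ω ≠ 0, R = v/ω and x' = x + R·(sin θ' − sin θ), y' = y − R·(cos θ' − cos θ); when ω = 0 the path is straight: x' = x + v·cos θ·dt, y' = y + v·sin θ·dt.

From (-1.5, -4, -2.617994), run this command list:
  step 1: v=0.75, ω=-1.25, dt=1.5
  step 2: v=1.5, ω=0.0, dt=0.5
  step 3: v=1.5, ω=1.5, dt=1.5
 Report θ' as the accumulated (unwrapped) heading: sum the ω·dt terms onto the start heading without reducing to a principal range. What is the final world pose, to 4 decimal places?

(-4.3073, -2.4739, -2.2430)

step 1: θ'=-4.4930 (R=-0.6000) → pose (-2.3856, -3.6110, -4.4930)
step 2: θ'=-4.4930 (straight) → pose (-2.5488, -2.8789, -4.4930)
step 3: θ'=-2.2430 (R=1.0000) → pose (-4.3073, -2.4739, -2.2430)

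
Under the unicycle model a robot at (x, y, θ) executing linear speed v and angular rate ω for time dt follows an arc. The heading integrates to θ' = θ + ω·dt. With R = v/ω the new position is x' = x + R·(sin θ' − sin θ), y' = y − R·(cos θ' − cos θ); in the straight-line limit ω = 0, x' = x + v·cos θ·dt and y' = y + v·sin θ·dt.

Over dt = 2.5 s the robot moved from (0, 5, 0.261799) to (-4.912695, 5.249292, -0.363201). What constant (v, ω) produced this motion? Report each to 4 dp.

v = -2.0000, ω = -0.2500

Δθ = -0.363201 − 0.261799 = -0.625000
ω = Δθ/dt = -0.625000/2.5 = -0.2500
R = Δx/(sin θ' − sin θ) = 8.0000
v = R·ω = 8.0000·-0.2500 = -2.0000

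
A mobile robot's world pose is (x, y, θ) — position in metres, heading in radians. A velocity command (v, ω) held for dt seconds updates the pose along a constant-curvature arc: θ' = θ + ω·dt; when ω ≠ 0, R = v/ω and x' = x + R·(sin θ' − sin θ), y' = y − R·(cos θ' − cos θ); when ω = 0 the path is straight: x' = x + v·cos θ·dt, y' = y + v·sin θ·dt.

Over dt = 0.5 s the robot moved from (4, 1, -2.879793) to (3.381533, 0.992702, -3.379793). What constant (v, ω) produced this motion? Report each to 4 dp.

v = 1.2500, ω = -1.0000

Δθ = -3.379793 − -2.879793 = -0.500000
ω = Δθ/dt = -0.500000/0.5 = -1.0000
R = Δx/(sin θ' − sin θ) = -1.2500
v = R·ω = -1.2500·-1.0000 = 1.2500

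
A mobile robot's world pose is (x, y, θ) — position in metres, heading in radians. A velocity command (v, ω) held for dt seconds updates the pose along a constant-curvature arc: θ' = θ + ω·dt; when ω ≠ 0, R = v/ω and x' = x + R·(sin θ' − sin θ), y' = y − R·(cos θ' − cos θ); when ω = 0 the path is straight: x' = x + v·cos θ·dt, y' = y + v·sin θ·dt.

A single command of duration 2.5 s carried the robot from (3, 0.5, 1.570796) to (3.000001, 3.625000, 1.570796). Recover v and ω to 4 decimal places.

v = 1.2500, ω = 0.0000

Δθ = 1.570796 − 1.570796 = 0.000000
ω = Δθ/dt = 0.000000/2.5 = 0.0000
ω = 0 → v = (Δx·cos θ + Δy·sin θ)/dt = 1.2500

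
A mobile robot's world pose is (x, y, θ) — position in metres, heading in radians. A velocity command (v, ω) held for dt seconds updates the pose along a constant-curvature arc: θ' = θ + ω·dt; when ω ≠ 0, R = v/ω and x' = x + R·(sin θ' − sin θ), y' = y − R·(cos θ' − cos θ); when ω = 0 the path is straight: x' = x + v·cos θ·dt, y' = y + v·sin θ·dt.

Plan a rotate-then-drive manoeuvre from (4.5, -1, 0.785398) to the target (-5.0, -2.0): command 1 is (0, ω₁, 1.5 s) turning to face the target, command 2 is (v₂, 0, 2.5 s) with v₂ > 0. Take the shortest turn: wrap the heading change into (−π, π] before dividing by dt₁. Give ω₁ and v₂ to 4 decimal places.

heading to target = atan2(-2−-1, -5−4.5) = -3.0367
Δθ = wrap(-3.0367 − 0.7854) = 2.4611; ω₁ = Δθ/dt₁ = 1.6407
distance = √((-5−4.5)² + (-2−-1)²) = 9.5525; v₂ = distance/dt₂ = 3.8210

ω₁ = 1.6407, v₂ = 3.8210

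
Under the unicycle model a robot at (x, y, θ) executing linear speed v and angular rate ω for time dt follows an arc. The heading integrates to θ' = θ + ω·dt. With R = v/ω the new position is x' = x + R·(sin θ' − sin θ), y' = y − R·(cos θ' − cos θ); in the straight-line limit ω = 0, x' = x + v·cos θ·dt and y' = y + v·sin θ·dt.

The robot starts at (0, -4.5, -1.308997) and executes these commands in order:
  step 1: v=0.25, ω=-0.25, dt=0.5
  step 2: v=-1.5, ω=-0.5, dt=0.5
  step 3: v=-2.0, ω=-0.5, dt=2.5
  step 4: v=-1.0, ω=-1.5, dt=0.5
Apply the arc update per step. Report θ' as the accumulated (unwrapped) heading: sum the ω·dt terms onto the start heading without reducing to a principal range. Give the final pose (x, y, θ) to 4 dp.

(3.6474, -0.4935, -3.6840)

step 1: θ'=-1.4340 (R=-1.0000) → pose (0.0247, -4.6224, -1.4340)
step 2: θ'=-1.6840 (R=3.0000) → pose (0.0159, -3.8744, -1.6840)
step 3: θ'=-2.9340 (R=4.0000) → pose (3.1659, -0.4122, -2.9340)
step 4: θ'=-3.6840 (R=0.6667) → pose (3.6474, -0.4935, -3.6840)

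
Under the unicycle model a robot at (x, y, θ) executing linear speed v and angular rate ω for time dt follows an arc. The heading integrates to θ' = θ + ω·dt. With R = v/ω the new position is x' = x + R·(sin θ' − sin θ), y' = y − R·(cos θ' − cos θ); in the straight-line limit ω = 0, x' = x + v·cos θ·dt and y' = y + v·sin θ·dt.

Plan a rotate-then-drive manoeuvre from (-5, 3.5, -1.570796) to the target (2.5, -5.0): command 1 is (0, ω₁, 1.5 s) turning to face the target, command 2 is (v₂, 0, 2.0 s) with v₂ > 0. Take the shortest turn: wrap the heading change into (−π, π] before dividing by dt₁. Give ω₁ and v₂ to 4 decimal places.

heading to target = atan2(-5−3.5, 2.5−-5) = -0.8478
Δθ = wrap(-0.8478 − -1.5708) = 0.7230; ω₁ = Δθ/dt₁ = 0.4820
distance = √((2.5−-5)² + (-5−3.5)²) = 11.3358; v₂ = distance/dt₂ = 5.6679

ω₁ = 0.4820, v₂ = 5.6679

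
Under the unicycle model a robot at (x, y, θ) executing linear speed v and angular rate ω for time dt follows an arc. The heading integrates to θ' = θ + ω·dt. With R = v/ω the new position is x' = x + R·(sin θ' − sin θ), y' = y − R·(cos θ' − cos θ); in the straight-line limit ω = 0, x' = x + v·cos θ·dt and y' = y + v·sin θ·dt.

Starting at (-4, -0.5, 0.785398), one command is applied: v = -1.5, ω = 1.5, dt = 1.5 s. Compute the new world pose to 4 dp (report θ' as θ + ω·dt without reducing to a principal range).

θ' = 0.7854 + 1.5·1.5 = 3.0354
R = v/ω = -1.5/1.5 = -1.0000
x' = -4 + -1.0000·(sin 3.0354 − sin 0.7854) = -3.3989
y' = -0.5 − -1.0000·(cos 3.0354 − cos 0.7854) = -2.2015

(-3.3989, -2.2015, 3.0354)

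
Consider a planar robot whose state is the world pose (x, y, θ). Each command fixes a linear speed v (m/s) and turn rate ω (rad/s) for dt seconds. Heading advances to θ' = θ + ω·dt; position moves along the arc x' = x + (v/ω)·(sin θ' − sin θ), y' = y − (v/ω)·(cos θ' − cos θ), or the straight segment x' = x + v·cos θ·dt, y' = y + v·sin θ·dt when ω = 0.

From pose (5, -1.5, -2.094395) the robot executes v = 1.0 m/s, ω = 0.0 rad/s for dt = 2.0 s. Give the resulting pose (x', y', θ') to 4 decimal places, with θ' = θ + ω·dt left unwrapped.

(4.0000, -3.2321, -2.0944)

θ' = -2.0944 + 0.0·2.0 = -2.0944
ω = 0 → straight: x' = 5 + 1.0·cos(-2.0944)·2.0 = 4.0000
y' = -1.5 + 1.0·sin(-2.0944)·2.0 = -3.2321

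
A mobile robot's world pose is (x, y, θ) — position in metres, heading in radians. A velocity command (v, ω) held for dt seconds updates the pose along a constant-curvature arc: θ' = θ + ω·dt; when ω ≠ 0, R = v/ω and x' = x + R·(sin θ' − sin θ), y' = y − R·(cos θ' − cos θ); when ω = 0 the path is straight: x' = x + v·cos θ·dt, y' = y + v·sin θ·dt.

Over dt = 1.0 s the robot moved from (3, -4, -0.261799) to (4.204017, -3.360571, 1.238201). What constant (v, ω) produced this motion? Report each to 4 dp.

Δθ = 1.238201 − -0.261799 = 1.500000
ω = Δθ/dt = 1.500000/1.0 = 1.5000
R = Δx/(sin θ' − sin θ) = 1.0000
v = R·ω = 1.0000·1.5000 = 1.5000

v = 1.5000, ω = 1.5000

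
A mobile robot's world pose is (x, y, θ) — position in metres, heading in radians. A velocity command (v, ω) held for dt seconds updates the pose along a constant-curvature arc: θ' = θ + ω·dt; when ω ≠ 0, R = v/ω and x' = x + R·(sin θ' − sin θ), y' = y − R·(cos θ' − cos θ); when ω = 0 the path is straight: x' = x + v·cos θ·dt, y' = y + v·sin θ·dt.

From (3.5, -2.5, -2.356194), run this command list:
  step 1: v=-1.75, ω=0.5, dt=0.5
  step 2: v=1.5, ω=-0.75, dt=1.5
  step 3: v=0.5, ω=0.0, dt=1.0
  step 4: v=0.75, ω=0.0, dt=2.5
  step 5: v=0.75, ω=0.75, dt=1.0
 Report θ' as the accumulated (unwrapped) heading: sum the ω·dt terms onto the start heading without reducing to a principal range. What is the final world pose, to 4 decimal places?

(-0.9321, -2.7761, -2.4812)

step 1: θ'=-2.1062 (R=-3.5000) → pose (4.0354, -1.8108, -2.1062)
step 2: θ'=-3.2312 (R=-2.0000) → pose (2.1363, -2.7824, -3.2312)
step 3: θ'=-3.2312 (straight) → pose (1.6383, -2.7376, -3.2312)
step 4: θ'=-3.2312 (straight) → pose (-0.2292, -2.5699, -3.2312)
step 5: θ'=-2.4812 (R=1.0000) → pose (-0.9321, -2.7761, -2.4812)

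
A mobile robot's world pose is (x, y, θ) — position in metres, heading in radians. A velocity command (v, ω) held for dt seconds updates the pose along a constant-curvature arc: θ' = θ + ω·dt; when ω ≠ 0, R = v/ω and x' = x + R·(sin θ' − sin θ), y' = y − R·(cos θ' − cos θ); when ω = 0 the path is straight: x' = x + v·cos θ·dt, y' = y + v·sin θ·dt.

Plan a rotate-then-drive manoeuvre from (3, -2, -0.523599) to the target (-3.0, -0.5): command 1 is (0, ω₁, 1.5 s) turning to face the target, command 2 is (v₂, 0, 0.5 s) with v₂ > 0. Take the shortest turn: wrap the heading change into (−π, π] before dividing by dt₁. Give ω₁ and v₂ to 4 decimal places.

ω₁ = -1.9086, v₂ = 12.3693

heading to target = atan2(-0.5−-2, -3−3) = 2.8966
Δθ = wrap(2.8966 − -0.5236) = -2.8630; ω₁ = Δθ/dt₁ = -1.9086
distance = √((-3−3)² + (-0.5−-2)²) = 6.1847; v₂ = distance/dt₂ = 12.3693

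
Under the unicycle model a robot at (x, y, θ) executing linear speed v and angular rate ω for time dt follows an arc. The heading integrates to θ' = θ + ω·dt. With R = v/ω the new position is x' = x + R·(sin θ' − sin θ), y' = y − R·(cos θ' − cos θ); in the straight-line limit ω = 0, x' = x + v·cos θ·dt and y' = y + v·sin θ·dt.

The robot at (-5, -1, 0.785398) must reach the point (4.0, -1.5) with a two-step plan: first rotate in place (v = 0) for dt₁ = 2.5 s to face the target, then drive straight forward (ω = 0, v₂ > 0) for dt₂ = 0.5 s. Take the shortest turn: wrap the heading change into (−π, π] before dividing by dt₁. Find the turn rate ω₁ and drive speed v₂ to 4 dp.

heading to target = atan2(-1.5−-1, 4−-5) = -0.0555
Δθ = wrap(-0.0555 − 0.7854) = -0.8409; ω₁ = Δθ/dt₁ = -0.3364
distance = √((4−-5)² + (-1.5−-1)²) = 9.0139; v₂ = distance/dt₂ = 18.0278

ω₁ = -0.3364, v₂ = 18.0278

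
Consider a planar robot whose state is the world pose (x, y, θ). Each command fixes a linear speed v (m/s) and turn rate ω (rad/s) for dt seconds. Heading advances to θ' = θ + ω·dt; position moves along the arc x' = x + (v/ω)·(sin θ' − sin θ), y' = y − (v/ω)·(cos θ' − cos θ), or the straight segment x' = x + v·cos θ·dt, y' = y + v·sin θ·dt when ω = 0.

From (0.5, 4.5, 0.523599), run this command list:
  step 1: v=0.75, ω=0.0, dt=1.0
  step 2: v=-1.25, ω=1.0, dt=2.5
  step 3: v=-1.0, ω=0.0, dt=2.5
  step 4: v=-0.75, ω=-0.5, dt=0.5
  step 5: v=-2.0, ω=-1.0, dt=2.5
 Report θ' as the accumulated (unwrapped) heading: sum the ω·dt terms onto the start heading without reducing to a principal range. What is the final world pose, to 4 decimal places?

(4.2939, -1.6248, 0.2736)

step 1: θ'=0.5236 (straight) → pose (1.1495, 4.8750, 0.5236)
step 2: θ'=3.0236 (R=-1.2500) → pose (1.6274, 2.5512, 3.0236)
step 3: θ'=3.0236 (straight) → pose (4.1100, 2.2569, 3.0236)
step 4: θ'=2.7736 (R=1.5000) → pose (4.4730, 2.1669, 2.7736)
step 5: θ'=0.2736 (R=2.0000) → pose (4.2939, -1.6248, 0.2736)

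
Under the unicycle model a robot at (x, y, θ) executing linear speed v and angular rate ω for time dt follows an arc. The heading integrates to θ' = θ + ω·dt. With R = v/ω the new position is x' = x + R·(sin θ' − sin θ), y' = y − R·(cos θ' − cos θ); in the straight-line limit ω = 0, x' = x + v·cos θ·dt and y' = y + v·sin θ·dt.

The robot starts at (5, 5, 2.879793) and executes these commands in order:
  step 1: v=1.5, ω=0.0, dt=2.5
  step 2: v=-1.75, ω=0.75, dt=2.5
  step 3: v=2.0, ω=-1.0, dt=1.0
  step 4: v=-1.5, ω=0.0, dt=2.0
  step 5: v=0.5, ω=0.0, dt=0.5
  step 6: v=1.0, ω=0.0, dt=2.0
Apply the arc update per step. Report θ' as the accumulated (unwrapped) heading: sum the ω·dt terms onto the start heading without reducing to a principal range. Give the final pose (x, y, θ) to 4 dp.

(4.0791, 7.0345, 3.7548)

step 1: θ'=2.8798 (straight) → pose (1.3778, 5.9706, 2.8798)
step 2: θ'=4.7548 (R=-2.3333) → pose (4.3129, 8.3233, 4.7548)
step 3: θ'=3.7548 (R=-2.0000) → pose (3.4657, 6.6029, 3.7548)
step 4: θ'=3.7548 (straight) → pose (5.9191, 8.3294, 3.7548)
step 5: θ'=3.7548 (straight) → pose (5.7147, 8.1855, 3.7548)
step 6: θ'=3.7548 (straight) → pose (4.0791, 7.0345, 3.7548)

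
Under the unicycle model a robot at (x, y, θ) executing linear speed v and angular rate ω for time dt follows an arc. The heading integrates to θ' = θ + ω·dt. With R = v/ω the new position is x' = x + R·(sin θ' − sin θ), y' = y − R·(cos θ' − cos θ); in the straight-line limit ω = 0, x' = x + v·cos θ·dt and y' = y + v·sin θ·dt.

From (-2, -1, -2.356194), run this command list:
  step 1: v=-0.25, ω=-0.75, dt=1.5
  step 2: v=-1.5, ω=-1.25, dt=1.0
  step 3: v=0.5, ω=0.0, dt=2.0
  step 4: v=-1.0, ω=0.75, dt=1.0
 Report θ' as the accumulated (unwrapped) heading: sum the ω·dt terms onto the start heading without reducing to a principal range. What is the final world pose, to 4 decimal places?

step 1: θ'=-3.4812 (R=0.3333) → pose (-1.6533, -0.9214, -3.4812)
step 2: θ'=-4.7312 (R=1.2000) → pose (-0.8532, -2.0754, -4.7312)
step 3: θ'=-4.7312 (straight) → pose (-0.8344, -1.0756, -4.7312)
step 4: θ'=-3.9812 (R=-1.3333) → pose (-0.4938, -1.9910, -3.9812)

(-0.4938, -1.9910, -3.9812)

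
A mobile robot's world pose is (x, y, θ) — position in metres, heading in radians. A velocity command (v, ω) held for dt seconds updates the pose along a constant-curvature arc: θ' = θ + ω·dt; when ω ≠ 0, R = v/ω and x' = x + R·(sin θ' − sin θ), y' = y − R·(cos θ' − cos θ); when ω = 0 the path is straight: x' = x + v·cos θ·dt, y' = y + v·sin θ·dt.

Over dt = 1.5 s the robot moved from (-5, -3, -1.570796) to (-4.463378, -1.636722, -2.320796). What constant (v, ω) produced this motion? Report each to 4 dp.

v = -1.0000, ω = -0.5000

Δθ = -2.320796 − -1.570796 = -0.750000
ω = Δθ/dt = -0.750000/1.5 = -0.5000
R = −Δy/(cos θ' − cos θ) = 2.0000
v = R·ω = 2.0000·-0.5000 = -1.0000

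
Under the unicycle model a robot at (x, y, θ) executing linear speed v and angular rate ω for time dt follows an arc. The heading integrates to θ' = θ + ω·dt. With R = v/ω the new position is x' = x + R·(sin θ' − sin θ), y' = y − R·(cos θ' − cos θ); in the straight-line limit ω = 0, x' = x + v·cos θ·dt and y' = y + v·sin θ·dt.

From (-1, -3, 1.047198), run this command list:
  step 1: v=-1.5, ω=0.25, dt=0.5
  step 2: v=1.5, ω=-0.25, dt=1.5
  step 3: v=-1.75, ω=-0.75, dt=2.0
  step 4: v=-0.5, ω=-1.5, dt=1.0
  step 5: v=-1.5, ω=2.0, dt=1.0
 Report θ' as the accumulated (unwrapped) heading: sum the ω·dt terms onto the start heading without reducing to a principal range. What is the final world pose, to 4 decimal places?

(-3.7813, -0.3288, -0.2028)

step 1: θ'=1.1722 (R=-6.0000) → pose (-1.3335, -3.6712, 1.1722)
step 2: θ'=0.7972 (R=-6.0000) → pose (-0.0963, -1.8077, 0.7972)
step 3: θ'=-0.7028 (R=2.3333) → pose (-3.2737, -1.9578, -0.7028)
step 4: θ'=-2.2028 (R=0.3333) → pose (-3.3272, -1.5065, -2.2028)
step 5: θ'=-0.2028 (R=-0.7500) → pose (-3.7813, -0.3288, -0.2028)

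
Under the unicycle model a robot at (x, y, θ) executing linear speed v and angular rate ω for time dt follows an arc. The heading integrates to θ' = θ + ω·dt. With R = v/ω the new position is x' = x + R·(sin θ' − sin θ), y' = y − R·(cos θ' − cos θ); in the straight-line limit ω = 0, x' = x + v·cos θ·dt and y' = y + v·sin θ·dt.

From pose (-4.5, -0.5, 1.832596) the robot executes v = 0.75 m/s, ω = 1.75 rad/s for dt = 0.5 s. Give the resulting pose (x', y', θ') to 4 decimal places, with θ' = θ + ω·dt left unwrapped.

θ' = 1.8326 + 1.75·0.5 = 2.7076
R = v/ω = 0.75/1.75 = 0.4286
x' = -4.5 + 0.4286·(sin 2.7076 − sin 1.8326) = -4.7338
y' = -0.5 − 0.4286·(cos 2.7076 − cos 1.8326) = -0.2221

(-4.7338, -0.2221, 2.7076)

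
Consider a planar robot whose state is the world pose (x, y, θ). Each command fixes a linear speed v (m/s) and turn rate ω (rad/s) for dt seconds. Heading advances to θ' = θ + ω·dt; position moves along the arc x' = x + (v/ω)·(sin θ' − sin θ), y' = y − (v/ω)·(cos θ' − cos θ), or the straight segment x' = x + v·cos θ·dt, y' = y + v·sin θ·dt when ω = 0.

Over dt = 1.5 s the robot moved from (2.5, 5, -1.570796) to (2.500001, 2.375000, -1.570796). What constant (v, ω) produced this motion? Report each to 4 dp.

v = 1.7500, ω = 0.0000

Δθ = -1.570796 − -1.570796 = 0.000000
ω = Δθ/dt = 0.000000/1.5 = 0.0000
ω = 0 → v = (Δx·cos θ + Δy·sin θ)/dt = 1.7500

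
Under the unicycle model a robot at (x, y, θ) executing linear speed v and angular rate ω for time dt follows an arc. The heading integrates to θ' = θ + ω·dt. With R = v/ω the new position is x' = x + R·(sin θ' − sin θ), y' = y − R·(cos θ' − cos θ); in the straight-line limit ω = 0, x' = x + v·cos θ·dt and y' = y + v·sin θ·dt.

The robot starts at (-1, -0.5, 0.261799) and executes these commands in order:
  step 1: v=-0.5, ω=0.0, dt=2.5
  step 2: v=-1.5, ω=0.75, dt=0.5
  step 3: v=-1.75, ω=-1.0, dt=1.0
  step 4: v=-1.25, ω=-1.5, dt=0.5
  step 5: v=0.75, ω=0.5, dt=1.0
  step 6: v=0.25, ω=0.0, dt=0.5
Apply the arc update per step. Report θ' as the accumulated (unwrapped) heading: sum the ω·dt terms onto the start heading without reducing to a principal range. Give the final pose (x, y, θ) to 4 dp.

step 1: θ'=0.2618 (straight) → pose (-2.2074, -0.8235, 0.2618)
step 2: θ'=0.6368 (R=-2.0000) → pose (-2.8790, -1.1474, 0.6368)
step 3: θ'=-0.3632 (R=1.7500) → pose (-4.5413, -1.3762, -0.3632)
step 4: θ'=-1.1132 (R=0.8333) → pose (-4.9929, -0.9654, -1.1132)
step 5: θ'=-0.6132 (R=1.5000) → pose (-4.5104, -1.5294, -0.6132)
step 6: θ'=-0.6132 (straight) → pose (-4.4082, -1.6014, -0.6132)

(-4.4082, -1.6014, -0.6132)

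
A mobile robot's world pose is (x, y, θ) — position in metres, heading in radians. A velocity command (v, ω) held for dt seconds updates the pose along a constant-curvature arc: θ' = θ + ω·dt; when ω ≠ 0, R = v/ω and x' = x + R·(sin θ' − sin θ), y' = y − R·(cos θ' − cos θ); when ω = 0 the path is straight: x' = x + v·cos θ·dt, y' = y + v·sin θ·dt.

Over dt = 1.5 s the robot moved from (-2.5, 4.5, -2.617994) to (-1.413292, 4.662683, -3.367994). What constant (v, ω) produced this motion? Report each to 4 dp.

v = -0.7500, ω = -0.5000

Δθ = -3.367994 − -2.617994 = -0.750000
ω = Δθ/dt = -0.750000/1.5 = -0.5000
R = Δx/(sin θ' − sin θ) = 1.5000
v = R·ω = 1.5000·-0.5000 = -0.7500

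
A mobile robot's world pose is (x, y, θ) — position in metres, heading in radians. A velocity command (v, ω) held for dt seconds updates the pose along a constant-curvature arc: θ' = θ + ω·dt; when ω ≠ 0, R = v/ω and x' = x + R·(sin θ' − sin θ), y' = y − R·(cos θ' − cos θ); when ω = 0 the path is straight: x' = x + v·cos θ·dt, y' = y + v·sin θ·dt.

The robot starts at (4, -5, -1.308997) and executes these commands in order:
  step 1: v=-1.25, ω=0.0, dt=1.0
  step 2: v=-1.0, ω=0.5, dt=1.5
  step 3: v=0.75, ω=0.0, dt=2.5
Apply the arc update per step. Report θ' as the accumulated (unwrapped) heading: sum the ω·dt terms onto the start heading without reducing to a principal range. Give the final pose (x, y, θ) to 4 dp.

step 1: θ'=-1.3090 (straight) → pose (3.6765, -3.7926, -1.3090)
step 2: θ'=-0.5590 (R=-2.0000) → pose (2.8053, -2.6147, -0.5590)
step 3: θ'=-0.5590 (straight) → pose (4.3949, -3.6090, -0.5590)

(4.3949, -3.6090, -0.5590)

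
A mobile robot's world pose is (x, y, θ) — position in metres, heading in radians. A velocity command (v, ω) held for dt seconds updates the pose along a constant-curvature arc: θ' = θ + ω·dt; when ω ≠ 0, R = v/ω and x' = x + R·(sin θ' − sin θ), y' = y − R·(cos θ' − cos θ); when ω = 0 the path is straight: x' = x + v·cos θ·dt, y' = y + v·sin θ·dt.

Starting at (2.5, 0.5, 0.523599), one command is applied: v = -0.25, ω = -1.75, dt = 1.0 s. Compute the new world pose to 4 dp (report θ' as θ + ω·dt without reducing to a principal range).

(2.2941, 0.5755, -1.2264)

θ' = 0.5236 + -1.75·1.0 = -1.2264
R = v/ω = -0.25/-1.75 = 0.1429
x' = 2.5 + 0.1429·(sin -1.2264 − sin 0.5236) = 2.2941
y' = 0.5 − 0.1429·(cos -1.2264 − cos 0.5236) = 0.5755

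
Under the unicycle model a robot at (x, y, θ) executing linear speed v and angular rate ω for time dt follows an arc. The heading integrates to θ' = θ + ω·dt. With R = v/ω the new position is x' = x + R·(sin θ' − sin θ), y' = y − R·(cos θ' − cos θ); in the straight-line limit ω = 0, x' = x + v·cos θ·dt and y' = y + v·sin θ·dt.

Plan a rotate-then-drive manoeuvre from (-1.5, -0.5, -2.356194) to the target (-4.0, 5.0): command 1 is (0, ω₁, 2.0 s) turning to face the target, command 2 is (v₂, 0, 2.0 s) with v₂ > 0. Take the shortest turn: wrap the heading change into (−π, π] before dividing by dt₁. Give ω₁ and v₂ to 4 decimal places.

ω₁ = -0.9648, v₂ = 3.0208

heading to target = atan2(5−-0.5, -4−-1.5) = 1.9974
Δθ = wrap(1.9974 − -2.3562) = -1.9296; ω₁ = Δθ/dt₁ = -0.9648
distance = √((-4−-1.5)² + (5−-0.5)²) = 6.0415; v₂ = distance/dt₂ = 3.0208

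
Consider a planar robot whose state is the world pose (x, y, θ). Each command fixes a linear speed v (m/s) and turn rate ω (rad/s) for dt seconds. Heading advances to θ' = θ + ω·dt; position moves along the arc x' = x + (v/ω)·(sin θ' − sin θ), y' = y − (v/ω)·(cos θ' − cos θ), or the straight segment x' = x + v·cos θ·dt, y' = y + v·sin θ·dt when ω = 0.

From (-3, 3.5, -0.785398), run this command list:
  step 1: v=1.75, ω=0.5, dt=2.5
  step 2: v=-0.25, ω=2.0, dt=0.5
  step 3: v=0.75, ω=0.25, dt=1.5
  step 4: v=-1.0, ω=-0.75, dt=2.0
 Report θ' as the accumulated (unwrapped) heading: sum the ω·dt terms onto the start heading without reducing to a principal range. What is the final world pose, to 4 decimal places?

(0.0427, 2.2508, 0.3396)

step 1: θ'=0.4646 (R=3.5000) → pose (1.0431, 2.8459, 0.4646)
step 2: θ'=1.4646 (R=-0.1250) → pose (0.9748, 2.7474, 1.4646)
step 3: θ'=1.8396 (R=3.0000) → pose (0.8840, 3.8621, 1.8396)
step 4: θ'=0.3396 (R=1.3333) → pose (0.0427, 2.2508, 0.3396)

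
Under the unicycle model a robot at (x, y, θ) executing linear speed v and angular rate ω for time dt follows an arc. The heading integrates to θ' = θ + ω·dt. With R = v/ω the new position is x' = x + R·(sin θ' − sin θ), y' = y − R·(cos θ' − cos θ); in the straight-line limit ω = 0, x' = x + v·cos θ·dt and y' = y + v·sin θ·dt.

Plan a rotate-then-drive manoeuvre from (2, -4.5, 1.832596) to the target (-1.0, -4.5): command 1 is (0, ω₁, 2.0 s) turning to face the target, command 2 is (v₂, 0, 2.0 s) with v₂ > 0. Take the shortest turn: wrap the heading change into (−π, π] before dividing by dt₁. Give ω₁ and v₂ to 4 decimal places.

ω₁ = 0.6545, v₂ = 1.5000

heading to target = atan2(-4.5−-4.5, -1−2) = 3.1416
Δθ = wrap(3.1416 − 1.8326) = 1.3090; ω₁ = Δθ/dt₁ = 0.6545
distance = √((-1−2)² + (-4.5−-4.5)²) = 3.0000; v₂ = distance/dt₂ = 1.5000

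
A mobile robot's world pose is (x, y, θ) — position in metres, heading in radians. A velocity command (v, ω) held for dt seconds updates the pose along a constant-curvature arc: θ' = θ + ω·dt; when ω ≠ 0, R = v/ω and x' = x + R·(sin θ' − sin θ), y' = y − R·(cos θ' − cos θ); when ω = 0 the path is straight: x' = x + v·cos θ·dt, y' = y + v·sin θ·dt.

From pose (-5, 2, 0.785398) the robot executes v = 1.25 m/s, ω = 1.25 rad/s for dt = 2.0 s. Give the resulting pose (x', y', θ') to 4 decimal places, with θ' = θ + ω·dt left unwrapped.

(-5.8504, 3.6968, 3.2854)

θ' = 0.7854 + 1.25·2.0 = 3.2854
R = v/ω = 1.25/1.25 = 1.0000
x' = -5 + 1.0000·(sin 3.2854 − sin 0.7854) = -5.8504
y' = 2 − 1.0000·(cos 3.2854 − cos 0.7854) = 3.6968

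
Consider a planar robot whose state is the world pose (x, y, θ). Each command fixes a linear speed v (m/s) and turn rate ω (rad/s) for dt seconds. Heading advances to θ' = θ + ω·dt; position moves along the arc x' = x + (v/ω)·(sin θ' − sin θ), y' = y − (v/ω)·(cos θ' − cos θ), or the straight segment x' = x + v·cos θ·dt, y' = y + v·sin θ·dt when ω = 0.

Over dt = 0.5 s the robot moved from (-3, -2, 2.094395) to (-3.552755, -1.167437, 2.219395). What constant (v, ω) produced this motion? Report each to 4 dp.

v = 2.0000, ω = 0.2500

Δθ = 2.219395 − 2.094395 = 0.125000
ω = Δθ/dt = 0.125000/0.5 = 0.2500
R = −Δy/(cos θ' − cos θ) = 8.0000
v = R·ω = 8.0000·0.2500 = 2.0000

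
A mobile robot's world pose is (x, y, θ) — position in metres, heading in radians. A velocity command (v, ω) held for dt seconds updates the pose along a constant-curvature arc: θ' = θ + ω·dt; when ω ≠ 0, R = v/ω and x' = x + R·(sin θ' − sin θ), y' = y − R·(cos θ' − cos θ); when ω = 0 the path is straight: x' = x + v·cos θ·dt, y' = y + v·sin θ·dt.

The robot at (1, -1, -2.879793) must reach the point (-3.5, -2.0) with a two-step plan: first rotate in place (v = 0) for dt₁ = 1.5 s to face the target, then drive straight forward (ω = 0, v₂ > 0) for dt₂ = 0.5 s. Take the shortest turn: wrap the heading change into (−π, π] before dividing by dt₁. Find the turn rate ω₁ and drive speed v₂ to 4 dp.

ω₁ = -0.0288, v₂ = 9.2195

heading to target = atan2(-2−-1, -3.5−1) = -2.9229
Δθ = wrap(-2.9229 − -2.8798) = -0.0431; ω₁ = Δθ/dt₁ = -0.0288
distance = √((-3.5−1)² + (-2−-1)²) = 4.6098; v₂ = distance/dt₂ = 9.2195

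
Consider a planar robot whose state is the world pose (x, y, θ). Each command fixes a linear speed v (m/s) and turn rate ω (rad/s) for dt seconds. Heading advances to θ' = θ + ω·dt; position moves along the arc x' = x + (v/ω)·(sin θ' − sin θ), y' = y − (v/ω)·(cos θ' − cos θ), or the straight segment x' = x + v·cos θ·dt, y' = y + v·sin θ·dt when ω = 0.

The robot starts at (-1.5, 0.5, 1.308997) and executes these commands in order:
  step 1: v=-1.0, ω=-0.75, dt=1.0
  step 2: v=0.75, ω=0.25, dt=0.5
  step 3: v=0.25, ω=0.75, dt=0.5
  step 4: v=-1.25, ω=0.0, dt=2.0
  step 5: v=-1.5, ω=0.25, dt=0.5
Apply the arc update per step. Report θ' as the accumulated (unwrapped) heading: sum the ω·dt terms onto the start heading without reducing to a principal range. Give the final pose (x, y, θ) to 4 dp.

(-3.2460, -2.8268, 1.1840)

step 1: θ'=0.5590 (R=1.3333) → pose (-2.0808, -0.2853, 0.5590)
step 2: θ'=0.6840 (R=3.0000) → pose (-1.7761, -0.0671, 0.6840)
step 3: θ'=1.0590 (R=0.3333) → pose (-1.6961, 0.0280, 1.0590)
step 4: θ'=1.0590 (straight) → pose (-2.9205, -2.1516, 1.0590)
step 5: θ'=1.1840 (R=-6.0000) → pose (-3.2460, -2.8268, 1.1840)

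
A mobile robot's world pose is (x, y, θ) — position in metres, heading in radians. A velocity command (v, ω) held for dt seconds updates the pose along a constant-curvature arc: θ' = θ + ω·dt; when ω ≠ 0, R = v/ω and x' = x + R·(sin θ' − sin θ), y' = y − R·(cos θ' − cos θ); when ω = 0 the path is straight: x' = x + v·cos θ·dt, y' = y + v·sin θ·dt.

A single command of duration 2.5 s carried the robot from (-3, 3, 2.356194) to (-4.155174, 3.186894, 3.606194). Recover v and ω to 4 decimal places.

Δθ = 3.606194 − 2.356194 = 1.250000
ω = Δθ/dt = 1.250000/2.5 = 0.5000
R = Δx/(sin θ' − sin θ) = 1.0000
v = R·ω = 1.0000·0.5000 = 0.5000

v = 0.5000, ω = 0.5000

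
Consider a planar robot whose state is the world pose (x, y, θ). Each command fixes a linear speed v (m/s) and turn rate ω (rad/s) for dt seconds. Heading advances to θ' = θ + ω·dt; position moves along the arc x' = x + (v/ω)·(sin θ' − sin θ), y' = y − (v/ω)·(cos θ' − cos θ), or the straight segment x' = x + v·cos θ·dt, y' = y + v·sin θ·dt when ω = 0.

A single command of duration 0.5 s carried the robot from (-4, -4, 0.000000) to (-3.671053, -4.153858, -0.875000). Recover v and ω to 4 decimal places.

v = 0.7500, ω = -1.7500

Δθ = -0.875000 − 0.000000 = -0.875000
ω = Δθ/dt = -0.875000/0.5 = -1.7500
R = Δx/(sin θ' − sin θ) = -0.4286
v = R·ω = -0.4286·-1.7500 = 0.7500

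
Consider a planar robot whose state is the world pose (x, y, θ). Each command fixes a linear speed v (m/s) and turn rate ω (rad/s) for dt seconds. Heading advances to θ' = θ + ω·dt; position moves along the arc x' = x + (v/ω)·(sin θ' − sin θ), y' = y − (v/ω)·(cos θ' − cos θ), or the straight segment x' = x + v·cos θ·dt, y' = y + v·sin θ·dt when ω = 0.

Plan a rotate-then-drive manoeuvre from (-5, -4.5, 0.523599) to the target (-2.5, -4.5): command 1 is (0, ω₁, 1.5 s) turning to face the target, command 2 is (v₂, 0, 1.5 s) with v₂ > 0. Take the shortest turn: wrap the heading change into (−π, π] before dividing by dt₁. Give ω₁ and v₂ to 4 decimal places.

ω₁ = -0.3491, v₂ = 1.6667

heading to target = atan2(-4.5−-4.5, -2.5−-5) = 0.0000
Δθ = wrap(0.0000 − 0.5236) = -0.5236; ω₁ = Δθ/dt₁ = -0.3491
distance = √((-2.5−-5)² + (-4.5−-4.5)²) = 2.5000; v₂ = distance/dt₂ = 1.6667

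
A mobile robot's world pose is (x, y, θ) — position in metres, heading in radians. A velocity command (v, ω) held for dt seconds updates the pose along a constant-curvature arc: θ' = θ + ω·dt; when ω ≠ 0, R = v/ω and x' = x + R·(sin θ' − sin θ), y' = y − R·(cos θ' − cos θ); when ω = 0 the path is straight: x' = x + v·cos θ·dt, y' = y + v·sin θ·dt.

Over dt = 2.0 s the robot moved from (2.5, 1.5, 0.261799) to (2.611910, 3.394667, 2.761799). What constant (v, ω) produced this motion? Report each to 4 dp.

v = 1.2500, ω = 1.2500

Δθ = 2.761799 − 0.261799 = 2.500000
ω = Δθ/dt = 2.500000/2.0 = 1.2500
R = −Δy/(cos θ' − cos θ) = 1.0000
v = R·ω = 1.0000·1.2500 = 1.2500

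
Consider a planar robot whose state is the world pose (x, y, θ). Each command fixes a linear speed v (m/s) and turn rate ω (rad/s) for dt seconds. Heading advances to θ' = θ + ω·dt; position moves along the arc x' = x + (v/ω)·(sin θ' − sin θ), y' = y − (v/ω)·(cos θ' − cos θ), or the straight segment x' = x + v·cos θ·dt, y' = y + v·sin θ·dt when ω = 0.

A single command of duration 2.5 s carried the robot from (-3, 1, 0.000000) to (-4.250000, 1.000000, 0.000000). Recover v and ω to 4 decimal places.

v = -0.5000, ω = 0.0000

Δθ = 0.000000 − 0.000000 = 0.000000
ω = Δθ/dt = 0.000000/2.5 = 0.0000
ω = 0 → v = (Δx·cos θ + Δy·sin θ)/dt = -0.5000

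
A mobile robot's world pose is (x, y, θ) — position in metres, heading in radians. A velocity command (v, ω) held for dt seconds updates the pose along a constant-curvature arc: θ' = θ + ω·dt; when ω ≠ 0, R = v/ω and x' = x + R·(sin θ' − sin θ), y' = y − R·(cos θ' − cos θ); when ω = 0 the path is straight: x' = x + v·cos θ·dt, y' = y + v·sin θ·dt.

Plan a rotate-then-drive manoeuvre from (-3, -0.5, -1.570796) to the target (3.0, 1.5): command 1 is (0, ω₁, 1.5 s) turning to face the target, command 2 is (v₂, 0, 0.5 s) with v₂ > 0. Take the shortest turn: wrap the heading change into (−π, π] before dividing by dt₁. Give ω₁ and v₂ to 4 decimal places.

ω₁ = 1.2617, v₂ = 12.6491

heading to target = atan2(1.5−-0.5, 3−-3) = 0.3218
Δθ = wrap(0.3218 − -1.5708) = 1.8925; ω₁ = Δθ/dt₁ = 1.2617
distance = √((3−-3)² + (1.5−-0.5)²) = 6.3246; v₂ = distance/dt₂ = 12.6491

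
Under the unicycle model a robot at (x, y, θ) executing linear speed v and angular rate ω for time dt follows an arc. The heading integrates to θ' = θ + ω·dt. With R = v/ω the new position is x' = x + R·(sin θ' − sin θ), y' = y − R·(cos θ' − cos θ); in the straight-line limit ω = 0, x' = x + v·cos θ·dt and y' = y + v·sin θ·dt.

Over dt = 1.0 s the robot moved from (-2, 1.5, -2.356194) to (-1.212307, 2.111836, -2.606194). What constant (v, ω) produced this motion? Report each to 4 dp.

Δθ = -2.606194 − -2.356194 = -0.250000
ω = Δθ/dt = -0.250000/1.0 = -0.2500
R = Δx/(sin θ' − sin θ) = 4.0000
v = R·ω = 4.0000·-0.2500 = -1.0000

v = -1.0000, ω = -0.2500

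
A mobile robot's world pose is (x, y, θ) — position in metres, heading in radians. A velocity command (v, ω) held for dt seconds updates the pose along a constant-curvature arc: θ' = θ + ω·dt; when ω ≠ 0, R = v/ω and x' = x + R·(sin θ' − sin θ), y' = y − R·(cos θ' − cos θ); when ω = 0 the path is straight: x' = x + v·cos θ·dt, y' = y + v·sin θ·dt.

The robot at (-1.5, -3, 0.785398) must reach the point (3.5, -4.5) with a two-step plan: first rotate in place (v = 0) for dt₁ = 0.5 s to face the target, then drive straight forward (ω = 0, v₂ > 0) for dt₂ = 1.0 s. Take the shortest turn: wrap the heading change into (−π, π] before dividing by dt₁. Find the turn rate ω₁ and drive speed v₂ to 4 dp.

heading to target = atan2(-4.5−-3, 3.5−-1.5) = -0.2915
Δθ = wrap(-0.2915 − 0.7854) = -1.0769; ω₁ = Δθ/dt₁ = -2.1537
distance = √((3.5−-1.5)² + (-4.5−-3)²) = 5.2202; v₂ = distance/dt₂ = 5.2202

ω₁ = -2.1537, v₂ = 5.2202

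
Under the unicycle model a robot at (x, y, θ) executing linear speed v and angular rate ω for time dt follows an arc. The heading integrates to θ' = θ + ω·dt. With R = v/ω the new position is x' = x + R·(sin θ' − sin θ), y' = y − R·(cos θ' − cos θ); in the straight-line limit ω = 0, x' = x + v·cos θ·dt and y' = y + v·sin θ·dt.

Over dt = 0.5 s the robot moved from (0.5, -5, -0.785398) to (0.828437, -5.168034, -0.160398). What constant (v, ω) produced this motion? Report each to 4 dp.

v = 0.7500, ω = 1.2500

Δθ = -0.160398 − -0.785398 = 0.625000
ω = Δθ/dt = 0.625000/0.5 = 1.2500
R = Δx/(sin θ' − sin θ) = 0.6000
v = R·ω = 0.6000·1.2500 = 0.7500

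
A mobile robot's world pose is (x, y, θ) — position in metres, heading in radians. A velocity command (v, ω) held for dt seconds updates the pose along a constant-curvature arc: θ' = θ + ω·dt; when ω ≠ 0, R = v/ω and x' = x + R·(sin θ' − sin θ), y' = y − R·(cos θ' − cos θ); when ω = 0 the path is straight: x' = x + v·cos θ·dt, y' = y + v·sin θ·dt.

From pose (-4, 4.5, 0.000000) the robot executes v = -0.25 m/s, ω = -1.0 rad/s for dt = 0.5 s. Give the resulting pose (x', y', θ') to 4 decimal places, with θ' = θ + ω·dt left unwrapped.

θ' = 0.0000 + -1.0·0.5 = -0.5000
R = v/ω = -0.25/-1.0 = 0.2500
x' = -4 + 0.2500·(sin -0.5000 − sin 0.0000) = -4.1199
y' = 4.5 − 0.2500·(cos -0.5000 − cos 0.0000) = 4.5306

(-4.1199, 4.5306, -0.5000)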